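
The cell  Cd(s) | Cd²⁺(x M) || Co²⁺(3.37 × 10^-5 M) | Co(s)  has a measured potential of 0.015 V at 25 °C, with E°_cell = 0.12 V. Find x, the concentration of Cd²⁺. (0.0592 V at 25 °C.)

From the Nernst equation, log Q = n(E° − E)/0.0592 = 2(0.12 − 0.015)/0.0592 = 3.547, so Q = 3530.
With Q = [Cd²⁺]/[Co²⁺] and the known concentrations, [Cd²⁺] in the numerator gives [Cd²⁺] = 0.12 M.

0.12 M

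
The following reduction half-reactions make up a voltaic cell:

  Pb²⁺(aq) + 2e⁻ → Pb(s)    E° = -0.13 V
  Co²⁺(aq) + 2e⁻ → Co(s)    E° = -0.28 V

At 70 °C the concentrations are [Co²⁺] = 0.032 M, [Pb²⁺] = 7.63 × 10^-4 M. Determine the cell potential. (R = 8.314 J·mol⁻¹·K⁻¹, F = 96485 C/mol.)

The Pb²⁺/Pb couple has the higher reduction potential and acts as the cathode, so E°_cell = -0.13 − (-0.28) = 0.15 V.
Balancing electrons gives n = 2; the reaction quotient is Q = [Co²⁺]/[Pb²⁺] = 41.9.
E = E° − (RT/nF) ln Q = 0.15 − (8.314×343)/(2×96485) × (3.736) = 0.150 − 0.055 = 0.095 V.

0.095 V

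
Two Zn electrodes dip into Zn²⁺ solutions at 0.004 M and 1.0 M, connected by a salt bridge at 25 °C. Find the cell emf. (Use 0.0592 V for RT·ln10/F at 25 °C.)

0.071 V

Both half-cells are Zn²⁺/Zn, so E°_cell = 0. The concentrated side is the cathode; the cell reaction moves Zn²⁺ from high to low concentration with n = 2.
Q = [Zn²⁺]_dilute/[Zn²⁺]_conc = 0.004/1.0 = 0.00400.
E = 0 − (0.0592/2) log Q = −(0.0592/2)(-2.398) = 0.0710 V.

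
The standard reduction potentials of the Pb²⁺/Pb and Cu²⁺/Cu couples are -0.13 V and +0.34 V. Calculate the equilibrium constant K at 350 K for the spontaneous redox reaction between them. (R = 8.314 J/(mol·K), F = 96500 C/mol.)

3.5 × 10^13

E°_cell = +0.34 − (-0.13) = 0.47 V, with n = 2 electrons transferred.
At equilibrium E = 0, so the Nernst equation gives ln K = nFE°/RT = (2)(96500)(0.47)/((8.314)(350)) = 31.17.
K = e^31.17 = 3.5 × 10^13.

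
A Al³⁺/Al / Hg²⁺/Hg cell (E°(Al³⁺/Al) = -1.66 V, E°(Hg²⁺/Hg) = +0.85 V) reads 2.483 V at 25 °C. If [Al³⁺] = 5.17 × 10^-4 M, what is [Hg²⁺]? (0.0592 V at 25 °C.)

From the Nernst equation, log Q = n(E° − E)/0.0592 = 6(2.51 − 2.483)/0.0592 = 2.736, so Q = 545.
With Q = [Al³⁺]^2/[Hg²⁺]^3 and the known concentrations, [Hg²⁺]^3 in the denominator gives [Hg²⁺] = 7.9 × 10^-4 M.

7.9 × 10^-4 M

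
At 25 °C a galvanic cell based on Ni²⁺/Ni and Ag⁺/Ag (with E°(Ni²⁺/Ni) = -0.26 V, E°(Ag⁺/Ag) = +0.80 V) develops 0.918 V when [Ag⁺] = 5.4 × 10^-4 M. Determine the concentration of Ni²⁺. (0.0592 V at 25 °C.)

From the Nernst equation, log Q = n(E° − E)/0.0592 = 2(1.06 − 0.918)/0.0592 = 4.797, so Q = 6.27 × 10^4.
With Q = [Ni²⁺]/[Ag⁺]^2 and the known concentrations, [Ni²⁺] in the numerator gives [Ni²⁺] = 0.018 M.

0.018 M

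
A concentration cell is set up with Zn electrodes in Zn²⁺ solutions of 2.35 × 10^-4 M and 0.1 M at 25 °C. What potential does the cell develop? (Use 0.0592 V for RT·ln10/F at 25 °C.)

Both half-cells are Zn²⁺/Zn, so E°_cell = 0. The concentrated side is the cathode; the cell reaction moves Zn²⁺ from high to low concentration with n = 2.
Q = [Zn²⁺]_dilute/[Zn²⁺]_conc = 2.35 × 10^-4/0.1 = 0.00235.
E = 0 − (0.0592/2) log Q = −(0.0592/2)(-2.629) = 0.0778 V.

0.078 V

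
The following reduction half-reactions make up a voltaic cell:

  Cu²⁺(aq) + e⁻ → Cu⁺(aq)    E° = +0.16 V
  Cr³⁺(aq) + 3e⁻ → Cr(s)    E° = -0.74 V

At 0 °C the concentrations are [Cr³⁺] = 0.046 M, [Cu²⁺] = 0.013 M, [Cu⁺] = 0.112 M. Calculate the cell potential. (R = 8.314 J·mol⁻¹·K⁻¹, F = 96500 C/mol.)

0.873 V

The Cu²⁺/Cu⁺ couple has the higher reduction potential and acts as the cathode, so E°_cell = +0.16 − (-0.74) = 0.90 V.
Balancing electrons gives n = 3; the reaction quotient is Q = [Cr³⁺]·[Cu⁺]^3/[Cu²⁺]^3 = 29.4.
E = E° − (RT/nF) ln Q = 0.90 − (8.314×273)/(3×96500) × (3.382) = 0.900 − 0.027 = 0.873 V.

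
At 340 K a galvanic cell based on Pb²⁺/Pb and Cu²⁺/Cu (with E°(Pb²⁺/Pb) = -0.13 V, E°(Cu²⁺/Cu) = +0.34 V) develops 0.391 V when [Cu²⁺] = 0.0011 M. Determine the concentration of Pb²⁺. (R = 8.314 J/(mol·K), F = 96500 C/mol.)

From the Nernst equation, ln Q = nF(E° − E)/RT = 2×96500×(0.47 − 0.391)/(8.314×340) = 5.394, so Q = 220.
With Q = [Pb²⁺]/[Cu²⁺] and the known concentrations, [Pb²⁺] in the numerator gives [Pb²⁺] = 0.24 M.

0.24 M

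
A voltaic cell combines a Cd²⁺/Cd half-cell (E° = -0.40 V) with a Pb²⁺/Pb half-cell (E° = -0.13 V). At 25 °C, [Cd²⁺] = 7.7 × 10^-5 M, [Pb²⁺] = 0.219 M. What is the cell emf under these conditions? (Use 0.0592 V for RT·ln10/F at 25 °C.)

The Pb²⁺/Pb couple has the higher reduction potential and acts as the cathode, so E°_cell = -0.13 − (-0.40) = 0.27 V.
Balancing electrons gives n = 2; the reaction quotient is Q = [Cd²⁺]/[Pb²⁺] = 3.52 × 10^-4.
At 25 °C, E = E° − (0.0592/n) log Q = 0.27 − (0.0592/2)(-3.454) = 0.270 + 0.102 = 0.372 V.

0.372 V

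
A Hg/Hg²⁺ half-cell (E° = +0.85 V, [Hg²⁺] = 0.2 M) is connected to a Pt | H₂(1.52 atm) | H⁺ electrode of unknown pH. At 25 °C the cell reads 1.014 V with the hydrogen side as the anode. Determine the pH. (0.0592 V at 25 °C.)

E°_cell = 0.85 V and n = 2.
log Q = n(E° − E)/0.0592 = 2×(0.85 − 1.014)/0.0592 = -5.541.
With Q = [H⁺]^2 / ([Hg²⁺]·P(H₂)), solving for [H⁺] gives log[H⁺] = -3.029, so pH = 3.03.

pH = 3.03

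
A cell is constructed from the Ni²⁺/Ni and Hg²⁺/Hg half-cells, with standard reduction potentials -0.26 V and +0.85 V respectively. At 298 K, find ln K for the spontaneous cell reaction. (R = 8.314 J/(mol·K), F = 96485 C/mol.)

ln K = 86.5

E°_cell = +0.85 − (-0.26) = 1.11 V, with n = 2 electrons transferred.
At equilibrium E = 0, so the Nernst equation gives ln K = nFE°/RT = (2)(96485)(1.11)/((8.314)(298)) = 86.45.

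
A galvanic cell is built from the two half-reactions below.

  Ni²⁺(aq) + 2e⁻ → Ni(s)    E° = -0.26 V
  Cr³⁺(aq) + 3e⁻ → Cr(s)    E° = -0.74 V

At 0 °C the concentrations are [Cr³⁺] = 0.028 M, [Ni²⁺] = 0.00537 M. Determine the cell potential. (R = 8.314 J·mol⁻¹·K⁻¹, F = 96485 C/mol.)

The Ni²⁺/Ni couple has the higher reduction potential and acts as the cathode, so E°_cell = -0.26 − (-0.74) = 0.48 V.
Balancing electrons gives n = 6; the reaction quotient is Q = [Cr³⁺]^2/[Ni²⁺]^3 = 5060.
E = E° − (RT/nF) ln Q = 0.48 − (8.314×273)/(6×96485) × (8.530) = 0.480 − 0.033 = 0.447 V.

0.447 V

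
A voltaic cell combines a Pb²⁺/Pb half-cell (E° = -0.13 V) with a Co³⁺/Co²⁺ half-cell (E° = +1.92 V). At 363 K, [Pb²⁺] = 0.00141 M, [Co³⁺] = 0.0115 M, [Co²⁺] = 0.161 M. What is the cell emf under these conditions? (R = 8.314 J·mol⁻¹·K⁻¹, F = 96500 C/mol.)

The Co³⁺/Co²⁺ couple has the higher reduction potential and acts as the cathode, so E°_cell = +1.92 − (-0.13) = 2.05 V.
Balancing electrons gives n = 2; the reaction quotient is Q = [Pb²⁺]·[Co²⁺]^2/[Co³⁺]^2 = 0.276.
E = E° − (RT/nF) ln Q = 2.05 − (8.314×363)/(2×96500) × (-1.286) = 2.050 + 0.020 = 2.070 V.

2.07 V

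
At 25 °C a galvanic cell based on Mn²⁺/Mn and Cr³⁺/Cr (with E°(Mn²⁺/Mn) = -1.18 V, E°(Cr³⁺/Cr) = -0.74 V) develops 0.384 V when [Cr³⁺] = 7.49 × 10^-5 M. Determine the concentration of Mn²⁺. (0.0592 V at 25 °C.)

0.14 M

From the Nernst equation, log Q = n(E° − E)/0.0592 = 6(0.44 − 0.384)/0.0592 = 5.676, so Q = 4.74 × 10^5.
With Q = [Mn²⁺]^3/[Cr³⁺]^2 and the known concentrations, [Mn²⁺]^3 in the numerator gives [Mn²⁺] = 0.14 M.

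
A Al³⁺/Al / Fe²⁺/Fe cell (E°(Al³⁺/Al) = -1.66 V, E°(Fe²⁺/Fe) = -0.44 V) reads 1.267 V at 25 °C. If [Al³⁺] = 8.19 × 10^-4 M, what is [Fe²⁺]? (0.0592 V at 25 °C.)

From the Nernst equation, log Q = n(E° − E)/0.0592 = 6(1.22 − 1.267)/0.0592 = -4.764, so Q = 1.72 × 10^-5.
With Q = [Al³⁺]^2/[Fe²⁺]^3 and the known concentrations, [Fe²⁺]^3 in the denominator gives [Fe²⁺] = 0.34 M.

0.34 M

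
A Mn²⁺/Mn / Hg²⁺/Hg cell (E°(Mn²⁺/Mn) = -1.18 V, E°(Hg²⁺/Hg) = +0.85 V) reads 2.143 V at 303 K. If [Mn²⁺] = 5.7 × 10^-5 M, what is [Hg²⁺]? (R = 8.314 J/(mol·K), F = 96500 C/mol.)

0.33 M

From the Nernst equation, ln Q = nF(E° − E)/RT = 2×96500×(2.03 − 2.143)/(8.314×303) = -8.657, so Q = 1.74 × 10^-4.
With Q = [Mn²⁺]/[Hg²⁺] and the known concentrations, [Hg²⁺] in the denominator gives [Hg²⁺] = 0.33 M.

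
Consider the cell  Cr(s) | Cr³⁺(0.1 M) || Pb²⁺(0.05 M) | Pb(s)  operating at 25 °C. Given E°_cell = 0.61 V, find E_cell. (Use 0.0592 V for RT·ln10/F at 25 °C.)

Balancing electrons gives n = 6; the reaction quotient is Q = [Cr³⁺]^2/[Pb²⁺]^3 = 80.0.
At 25 °C, E = E° − (0.0592/n) log Q = 0.61 − (0.0592/6)(1.903) = 0.610 − 0.019 = 0.591 V.

0.591 V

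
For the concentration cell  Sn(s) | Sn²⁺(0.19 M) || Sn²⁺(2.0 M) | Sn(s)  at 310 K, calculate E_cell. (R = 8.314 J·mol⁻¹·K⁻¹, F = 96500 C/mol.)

0.031 V

Both half-cells are Sn²⁺/Sn, so E°_cell = 0. The concentrated side is the cathode; the cell reaction moves Sn²⁺ from high to low concentration with n = 2.
Q = [Sn²⁺]_dilute/[Sn²⁺]_conc = 0.19/2.0 = 0.0950.
E = 0 − (RT/nF) ln Q = −((8.314×310)/(2×96500))(-2.354) = 0.0314 V.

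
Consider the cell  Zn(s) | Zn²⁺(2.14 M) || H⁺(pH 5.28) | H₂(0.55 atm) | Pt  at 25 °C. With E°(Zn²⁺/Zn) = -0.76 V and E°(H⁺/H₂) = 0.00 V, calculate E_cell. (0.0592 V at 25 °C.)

The hydrogen couple is the cathode, so E°_cell = 0.76 V; n = 2.
[H⁺] = 10^(−5.28) = 5.2 × 10^-6 M, and Q = [Zn²⁺]·P(H₂) / [H⁺]^2 = 4.27 × 10^10.
E = E° − (0.0592/2) log Q = 0.76 − (0.0592/2)(10.631) = 0.445 V.

0.45 V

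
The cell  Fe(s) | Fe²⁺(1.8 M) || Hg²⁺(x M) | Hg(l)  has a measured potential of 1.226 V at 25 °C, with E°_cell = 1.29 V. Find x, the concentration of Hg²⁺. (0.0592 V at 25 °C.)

0.012 M

From the Nernst equation, log Q = n(E° − E)/0.0592 = 2(1.29 − 1.226)/0.0592 = 2.162, so Q = 145.
With Q = [Fe²⁺]/[Hg²⁺] and the known concentrations, [Hg²⁺] in the denominator gives [Hg²⁺] = 0.012 M.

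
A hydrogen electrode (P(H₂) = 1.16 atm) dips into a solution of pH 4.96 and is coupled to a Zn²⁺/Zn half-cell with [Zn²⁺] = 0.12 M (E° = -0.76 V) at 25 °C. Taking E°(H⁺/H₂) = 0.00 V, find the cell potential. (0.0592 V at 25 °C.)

0.49 V

The hydrogen couple is the cathode, so E°_cell = 0.76 V; n = 2.
[H⁺] = 10^(−4.96) = 1.1 × 10^-5 M, and Q = [Zn²⁺]·P(H₂) / [H⁺]^2 = 1.16 × 10^9.
E = E° − (0.0592/2) log Q = 0.76 − (0.0592/2)(9.064) = 0.492 V.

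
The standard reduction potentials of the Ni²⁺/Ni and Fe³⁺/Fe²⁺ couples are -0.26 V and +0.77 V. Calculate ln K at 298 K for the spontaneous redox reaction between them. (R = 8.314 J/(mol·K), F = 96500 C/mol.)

E°_cell = +0.77 − (-0.26) = 1.03 V, with n = 2 electrons transferred.
At equilibrium E = 0, so the Nernst equation gives ln K = nFE°/RT = (2)(96500)(1.03)/((8.314)(298)) = 80.24.

ln K = 80.2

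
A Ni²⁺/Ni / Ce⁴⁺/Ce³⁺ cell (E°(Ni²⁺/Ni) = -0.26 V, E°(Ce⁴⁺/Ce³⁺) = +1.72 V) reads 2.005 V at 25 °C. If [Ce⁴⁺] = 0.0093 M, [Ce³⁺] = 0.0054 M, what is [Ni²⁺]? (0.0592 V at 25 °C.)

From the Nernst equation, log Q = n(E° − E)/0.0592 = 2(1.98 − 2.005)/0.0592 = -0.845, so Q = 0.143.
With Q = [Ni²⁺]·[Ce³⁺]^2/[Ce⁴⁺]^2 and the known concentrations, [Ni²⁺] in the numerator gives [Ni²⁺] = 0.42 M.

0.42 M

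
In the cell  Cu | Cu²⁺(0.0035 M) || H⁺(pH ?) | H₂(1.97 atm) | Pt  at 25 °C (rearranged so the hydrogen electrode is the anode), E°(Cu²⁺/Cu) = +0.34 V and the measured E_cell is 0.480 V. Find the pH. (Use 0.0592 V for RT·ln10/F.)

pH = 3.45

E°_cell = 0.34 V and n = 2.
log Q = n(E° − E)/0.0592 = 2×(0.34 − 0.480)/0.0592 = -4.730.
With Q = [H⁺]^2 / ([Cu²⁺]·P(H₂)), solving for [H⁺] gives log[H⁺] = -3.446, so pH = 3.45.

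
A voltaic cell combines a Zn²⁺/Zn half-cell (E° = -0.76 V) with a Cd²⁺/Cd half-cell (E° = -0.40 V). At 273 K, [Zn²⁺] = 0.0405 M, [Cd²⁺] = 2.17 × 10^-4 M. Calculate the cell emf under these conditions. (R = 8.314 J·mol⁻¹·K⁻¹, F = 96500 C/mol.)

0.299 V

The Cd²⁺/Cd couple has the higher reduction potential and acts as the cathode, so E°_cell = -0.40 − (-0.76) = 0.36 V.
Balancing electrons gives n = 2; the reaction quotient is Q = [Zn²⁺]/[Cd²⁺] = 187.
E = E° − (RT/nF) ln Q = 0.36 − (8.314×273)/(2×96500) × (5.229) = 0.360 − 0.061 = 0.299 V.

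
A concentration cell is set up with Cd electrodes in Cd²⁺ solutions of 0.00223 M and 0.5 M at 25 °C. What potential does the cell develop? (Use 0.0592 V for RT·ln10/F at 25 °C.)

Both half-cells are Cd²⁺/Cd, so E°_cell = 0. The concentrated side is the cathode; the cell reaction moves Cd²⁺ from high to low concentration with n = 2.
Q = [Cd²⁺]_dilute/[Cd²⁺]_conc = 0.00223/0.5 = 0.00446.
E = 0 − (0.0592/2) log Q = −(0.0592/2)(-2.351) = 0.0696 V.

0.070 V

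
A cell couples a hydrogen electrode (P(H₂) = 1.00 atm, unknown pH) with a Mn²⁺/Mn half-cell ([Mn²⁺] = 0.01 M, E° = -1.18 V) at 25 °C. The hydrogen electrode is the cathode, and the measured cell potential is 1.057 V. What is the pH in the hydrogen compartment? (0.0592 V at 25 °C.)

pH = 3.08

E°_cell = 1.18 V and n = 2.
log Q = n(E° − E)/0.0592 = 2×(1.18 − 1.057)/0.0592 = 4.155.
With Q = [Mn²⁺]·P(H₂) / [H⁺]^2, solving for [H⁺] gives log[H⁺] = -3.078, so pH = 3.08.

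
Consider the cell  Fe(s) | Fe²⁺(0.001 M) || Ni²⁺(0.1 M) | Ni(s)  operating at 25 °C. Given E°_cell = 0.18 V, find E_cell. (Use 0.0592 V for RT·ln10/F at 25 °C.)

0.239 V

Balancing electrons gives n = 2; the reaction quotient is Q = [Fe²⁺]/[Ni²⁺] = 0.0100.
At 25 °C, E = E° − (0.0592/n) log Q = 0.18 − (0.0592/2)(-2.000) = 0.180 + 0.059 = 0.239 V.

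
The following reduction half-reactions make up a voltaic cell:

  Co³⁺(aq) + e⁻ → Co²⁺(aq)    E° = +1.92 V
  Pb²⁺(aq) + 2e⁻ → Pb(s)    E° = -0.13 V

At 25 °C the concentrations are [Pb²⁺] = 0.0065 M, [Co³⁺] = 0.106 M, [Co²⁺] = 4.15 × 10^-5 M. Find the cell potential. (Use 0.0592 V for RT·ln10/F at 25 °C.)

2.32 V

The Co³⁺/Co²⁺ couple has the higher reduction potential and acts as the cathode, so E°_cell = +1.92 − (-0.13) = 2.05 V.
Balancing electrons gives n = 2; the reaction quotient is Q = [Pb²⁺]·[Co²⁺]^2/[Co³⁺]^2 = 9.96 × 10^-10.
At 25 °C, E = E° − (0.0592/n) log Q = 2.05 − (0.0592/2)(-9.002) = 2.050 + 0.266 = 2.316 V.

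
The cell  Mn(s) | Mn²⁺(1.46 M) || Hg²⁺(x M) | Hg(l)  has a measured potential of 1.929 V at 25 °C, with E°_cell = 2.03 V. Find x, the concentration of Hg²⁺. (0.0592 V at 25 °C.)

From the Nernst equation, log Q = n(E° − E)/0.0592 = 2(2.03 − 1.929)/0.0592 = 3.412, so Q = 2580.
With Q = [Mn²⁺]/[Hg²⁺] and the known concentrations, [Hg²⁺] in the denominator gives [Hg²⁺] = 5.7 × 10^-4 M.

5.7 × 10^-4 M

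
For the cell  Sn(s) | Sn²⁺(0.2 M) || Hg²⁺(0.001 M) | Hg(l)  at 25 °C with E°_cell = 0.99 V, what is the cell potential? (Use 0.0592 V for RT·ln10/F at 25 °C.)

0.922 V

Balancing electrons gives n = 2; the reaction quotient is Q = [Sn²⁺]/[Hg²⁺] = 200.
At 25 °C, E = E° − (0.0592/n) log Q = 0.99 − (0.0592/2)(2.301) = 0.990 − 0.068 = 0.922 V.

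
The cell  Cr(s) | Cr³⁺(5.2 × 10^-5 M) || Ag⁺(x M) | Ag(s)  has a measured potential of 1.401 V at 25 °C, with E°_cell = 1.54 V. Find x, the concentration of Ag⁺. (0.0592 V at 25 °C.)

1.7 × 10^-4 M

From the Nernst equation, log Q = n(E° − E)/0.0592 = 3(1.54 − 1.401)/0.0592 = 7.044, so Q = 1.11 × 10^7.
With Q = [Cr³⁺]/[Ag⁺]^3 and the known concentrations, [Ag⁺]^3 in the denominator gives [Ag⁺] = 1.7 × 10^-4 M.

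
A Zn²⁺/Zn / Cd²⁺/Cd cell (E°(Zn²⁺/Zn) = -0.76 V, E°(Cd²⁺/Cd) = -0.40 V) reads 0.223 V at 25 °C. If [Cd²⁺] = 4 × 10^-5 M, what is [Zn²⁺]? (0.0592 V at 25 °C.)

1.7 M

From the Nernst equation, log Q = n(E° − E)/0.0592 = 2(0.36 − 0.223)/0.0592 = 4.628, so Q = 4.25 × 10^4.
With Q = [Zn²⁺]/[Cd²⁺] and the known concentrations, [Zn²⁺] in the numerator gives [Zn²⁺] = 1.7 M.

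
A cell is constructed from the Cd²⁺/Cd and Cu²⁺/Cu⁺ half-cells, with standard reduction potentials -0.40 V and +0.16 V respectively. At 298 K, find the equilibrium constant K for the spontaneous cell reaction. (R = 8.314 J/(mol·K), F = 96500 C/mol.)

8.8 × 10^18

E°_cell = +0.16 − (-0.40) = 0.56 V, with n = 2 electrons transferred.
At equilibrium E = 0, so the Nernst equation gives ln K = nFE°/RT = (2)(96500)(0.56)/((8.314)(298)) = 43.62.
K = e^43.62 = 8.8 × 10^18.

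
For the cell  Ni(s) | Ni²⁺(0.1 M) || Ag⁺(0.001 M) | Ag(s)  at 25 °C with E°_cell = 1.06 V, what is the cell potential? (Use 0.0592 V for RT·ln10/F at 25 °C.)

Balancing electrons gives n = 2; the reaction quotient is Q = [Ni²⁺]/[Ag⁺]^2 = 1 × 10^5.
At 25 °C, E = E° − (0.0592/n) log Q = 1.06 − (0.0592/2)(5.000) = 1.060 − 0.148 = 0.912 V.

0.912 V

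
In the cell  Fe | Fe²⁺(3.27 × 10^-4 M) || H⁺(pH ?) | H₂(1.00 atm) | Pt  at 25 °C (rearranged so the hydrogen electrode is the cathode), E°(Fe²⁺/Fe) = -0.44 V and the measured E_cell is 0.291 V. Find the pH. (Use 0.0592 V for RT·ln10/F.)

E°_cell = 0.44 V and n = 2.
log Q = n(E° − E)/0.0592 = 2×(0.44 − 0.291)/0.0592 = 5.034.
With Q = [Fe²⁺]·P(H₂) / [H⁺]^2, solving for [H⁺] gives log[H⁺] = -4.260, so pH = 4.26.

pH = 4.26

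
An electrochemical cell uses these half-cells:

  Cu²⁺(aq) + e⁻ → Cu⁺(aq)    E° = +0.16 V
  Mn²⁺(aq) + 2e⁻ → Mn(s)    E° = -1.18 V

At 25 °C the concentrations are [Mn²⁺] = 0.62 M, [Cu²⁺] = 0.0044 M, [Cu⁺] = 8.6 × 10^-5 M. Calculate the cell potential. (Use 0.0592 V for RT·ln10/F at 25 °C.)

1.45 V

The Cu²⁺/Cu⁺ couple has the higher reduction potential and acts as the cathode, so E°_cell = +0.16 − (-1.18) = 1.34 V.
Balancing electrons gives n = 2; the reaction quotient is Q = [Mn²⁺]·[Cu⁺]^2/[Cu²⁺]^2 = 2.37 × 10^-4.
At 25 °C, E = E° − (0.0592/n) log Q = 1.34 − (0.0592/2)(-3.626) = 1.340 + 0.107 = 1.447 V.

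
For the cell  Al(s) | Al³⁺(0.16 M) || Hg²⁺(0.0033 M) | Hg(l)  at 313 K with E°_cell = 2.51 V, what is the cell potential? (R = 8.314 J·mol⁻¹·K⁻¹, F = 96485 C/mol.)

2.45 V

Balancing electrons gives n = 6; the reaction quotient is Q = [Al³⁺]^2/[Hg²⁺]^3 = 7.12 × 10^5.
E = E° − (RT/nF) ln Q = 2.51 − (8.314×313)/(6×96485) × (13.476) = 2.510 − 0.061 = 2.449 V.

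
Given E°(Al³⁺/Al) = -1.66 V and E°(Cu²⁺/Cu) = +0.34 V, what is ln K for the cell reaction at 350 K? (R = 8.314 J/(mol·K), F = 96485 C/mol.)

E°_cell = +0.34 − (-1.66) = 2.00 V, with n = 6 electrons transferred.
At equilibrium E = 0, so the Nernst equation gives ln K = nFE°/RT = (6)(96485)(2.00)/((8.314)(350)) = 397.89.

ln K = 397.9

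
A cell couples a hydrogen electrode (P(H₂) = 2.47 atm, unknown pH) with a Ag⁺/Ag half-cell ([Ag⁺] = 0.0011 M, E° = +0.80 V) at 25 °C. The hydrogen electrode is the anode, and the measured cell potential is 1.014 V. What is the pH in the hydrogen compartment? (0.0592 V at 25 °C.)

E°_cell = 0.80 V and n = 2.
log Q = n(E° − E)/0.0592 = 2×(0.80 − 1.014)/0.0592 = -7.230.
With Q = [H⁺]^2 / ([Ag⁺]^2·P(H₂)), solving for [H⁺] gives log[H⁺] = -6.377, so pH = 6.38.

pH = 6.38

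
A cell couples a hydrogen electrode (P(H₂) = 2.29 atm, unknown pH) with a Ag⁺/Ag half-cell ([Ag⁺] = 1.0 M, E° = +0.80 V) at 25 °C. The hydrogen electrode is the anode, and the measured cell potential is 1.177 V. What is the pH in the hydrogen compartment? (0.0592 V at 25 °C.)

pH = 6.19

E°_cell = 0.80 V and n = 2.
log Q = n(E° − E)/0.0592 = 2×(0.80 − 1.177)/0.0592 = -12.736.
With Q = [H⁺]^2 / ([Ag⁺]^2·P(H₂)), solving for [H⁺] gives log[H⁺] = -6.188, so pH = 6.19.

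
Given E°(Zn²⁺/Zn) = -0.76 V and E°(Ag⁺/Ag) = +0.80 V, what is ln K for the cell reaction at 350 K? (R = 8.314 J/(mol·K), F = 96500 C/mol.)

E°_cell = +0.80 − (-0.76) = 1.56 V, with n = 2 electrons transferred.
At equilibrium E = 0, so the Nernst equation gives ln K = nFE°/RT = (2)(96500)(1.56)/((8.314)(350)) = 103.47.

ln K = 103.5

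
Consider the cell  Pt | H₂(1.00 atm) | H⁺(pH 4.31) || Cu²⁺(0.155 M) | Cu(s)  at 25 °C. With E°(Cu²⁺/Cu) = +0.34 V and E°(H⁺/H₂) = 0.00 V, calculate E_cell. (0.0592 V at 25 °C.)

The Cu²⁺/Cu couple is the cathode, so E°_cell = 0.34 V; n = 2.
[H⁺] = 10^(−4.31) = 4.9 × 10^-5 M, and Q = [H⁺]^2 / ([Cu²⁺]·P(H₂)) = 1.55 × 10^-8.
E = E° − (0.0592/2) log Q = 0.34 − (0.0592/2)(-7.810) = 0.571 V.

0.57 V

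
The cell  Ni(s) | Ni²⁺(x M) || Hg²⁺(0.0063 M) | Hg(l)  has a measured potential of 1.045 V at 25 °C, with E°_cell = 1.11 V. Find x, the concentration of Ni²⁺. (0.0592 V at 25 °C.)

From the Nernst equation, log Q = n(E° − E)/0.0592 = 2(1.11 − 1.045)/0.0592 = 2.196, so Q = 157.
With Q = [Ni²⁺]/[Hg²⁺] and the known concentrations, [Ni²⁺] in the numerator gives [Ni²⁺] = 0.99 M.

0.99 M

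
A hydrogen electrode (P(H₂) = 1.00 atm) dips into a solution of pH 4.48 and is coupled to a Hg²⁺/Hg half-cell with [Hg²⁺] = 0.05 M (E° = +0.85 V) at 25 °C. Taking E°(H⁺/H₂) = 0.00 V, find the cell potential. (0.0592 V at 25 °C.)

The Hg²⁺/Hg couple is the cathode, so E°_cell = 0.85 V; n = 2.
[H⁺] = 10^(−4.48) = 3.3 × 10^-5 M, and Q = [H⁺]^2 / ([Hg²⁺]·P(H₂)) = 2.19 × 10^-8.
E = E° − (0.0592/2) log Q = 0.85 − (0.0592/2)(-7.659) = 1.077 V.

1.08 V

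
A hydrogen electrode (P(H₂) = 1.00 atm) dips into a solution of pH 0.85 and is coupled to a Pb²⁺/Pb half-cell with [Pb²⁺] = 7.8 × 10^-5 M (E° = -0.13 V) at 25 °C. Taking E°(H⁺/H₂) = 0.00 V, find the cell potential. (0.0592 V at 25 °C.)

0.20 V

The hydrogen couple is the cathode, so E°_cell = 0.13 V; n = 2.
[H⁺] = 10^(−0.85) = 0.14 M, and Q = [Pb²⁺]·P(H₂) / [H⁺]^2 = 0.00391.
E = E° − (0.0592/2) log Q = 0.13 − (0.0592/2)(-2.408) = 0.201 V.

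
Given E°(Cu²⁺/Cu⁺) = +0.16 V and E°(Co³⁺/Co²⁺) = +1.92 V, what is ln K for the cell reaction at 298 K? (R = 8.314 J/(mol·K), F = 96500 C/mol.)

E°_cell = +1.92 − (+0.16) = 1.76 V, with n = 1 electron transferred.
At equilibrium E = 0, so the Nernst equation gives ln K = nFE°/RT = (1)(96500)(1.76)/((8.314)(298)) = 68.55.

ln K = 68.6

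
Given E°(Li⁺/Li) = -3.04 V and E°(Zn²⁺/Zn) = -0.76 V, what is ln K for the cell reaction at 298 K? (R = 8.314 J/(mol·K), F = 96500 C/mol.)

E°_cell = -0.76 − (-3.04) = 2.28 V, with n = 2 electrons transferred.
At equilibrium E = 0, so the Nernst equation gives ln K = nFE°/RT = (2)(96500)(2.28)/((8.314)(298)) = 177.61.

ln K = 177.6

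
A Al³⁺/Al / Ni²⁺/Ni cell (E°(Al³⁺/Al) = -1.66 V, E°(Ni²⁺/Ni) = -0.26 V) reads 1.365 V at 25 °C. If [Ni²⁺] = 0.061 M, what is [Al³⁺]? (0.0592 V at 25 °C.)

0.89 M

From the Nernst equation, log Q = n(E° − E)/0.0592 = 6(1.40 − 1.365)/0.0592 = 3.547, so Q = 3530.
With Q = [Al³⁺]^2/[Ni²⁺]^3 and the known concentrations, [Al³⁺]^2 in the numerator gives [Al³⁺] = 0.89 M.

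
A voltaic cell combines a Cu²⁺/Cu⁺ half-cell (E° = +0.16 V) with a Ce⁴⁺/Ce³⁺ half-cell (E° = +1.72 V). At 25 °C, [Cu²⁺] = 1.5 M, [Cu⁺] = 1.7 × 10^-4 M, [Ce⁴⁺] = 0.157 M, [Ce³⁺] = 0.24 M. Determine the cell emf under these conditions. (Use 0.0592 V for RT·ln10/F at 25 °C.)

1.32 V

The Ce⁴⁺/Ce³⁺ couple has the higher reduction potential and acts as the cathode, so E°_cell = +1.72 − (+0.16) = 1.56 V.
Balancing electrons gives n = 1; the reaction quotient is Q = [Cu²⁺]·[Ce³⁺]/([Cu⁺]·[Ce⁴⁺]) = 1.35 × 10^4.
At 25 °C, E = E° − (0.0592/n) log Q = 1.56 − (0.0592/1)(4.130) = 1.560 − 0.244 = 1.316 V.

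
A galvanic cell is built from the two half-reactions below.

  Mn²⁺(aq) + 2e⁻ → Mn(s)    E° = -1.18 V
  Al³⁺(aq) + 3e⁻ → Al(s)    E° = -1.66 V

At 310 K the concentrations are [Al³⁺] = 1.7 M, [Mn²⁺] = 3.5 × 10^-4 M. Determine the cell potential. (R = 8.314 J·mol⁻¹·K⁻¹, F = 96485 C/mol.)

The Mn²⁺/Mn couple has the higher reduction potential and acts as the cathode, so E°_cell = -1.18 − (-1.66) = 0.48 V.
Balancing electrons gives n = 6; the reaction quotient is Q = [Al³⁺]^2/[Mn²⁺]^3 = 6.74 × 10^10.
E = E° − (RT/nF) ln Q = 0.48 − (8.314×310)/(6×96485) × (24.934) = 0.480 − 0.111 = 0.369 V.

0.369 V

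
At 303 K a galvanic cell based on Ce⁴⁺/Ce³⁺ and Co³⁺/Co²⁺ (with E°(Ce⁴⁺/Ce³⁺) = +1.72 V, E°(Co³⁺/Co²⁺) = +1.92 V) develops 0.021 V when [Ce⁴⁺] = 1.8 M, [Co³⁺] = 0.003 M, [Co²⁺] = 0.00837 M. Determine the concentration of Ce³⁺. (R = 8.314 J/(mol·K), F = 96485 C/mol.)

From the Nernst equation, ln Q = nF(E° − E)/RT = 1×96485×(0.20 − 0.021)/(8.314×303) = 6.856, so Q = 949.
With Q = [Ce⁴⁺]·[Co²⁺]/([Ce³⁺]·[Co³⁺]) and the known concentrations, [Ce³⁺] in the denominator gives [Ce³⁺] = 0.0053 M.

0.0053 M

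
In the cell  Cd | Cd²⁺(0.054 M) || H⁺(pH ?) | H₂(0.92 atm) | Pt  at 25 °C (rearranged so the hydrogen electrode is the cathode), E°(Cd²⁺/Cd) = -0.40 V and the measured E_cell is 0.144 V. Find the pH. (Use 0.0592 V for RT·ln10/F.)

pH = 4.98

E°_cell = 0.40 V and n = 2.
log Q = n(E° − E)/0.0592 = 2×(0.40 − 0.144)/0.0592 = 8.649.
With Q = [Cd²⁺]·P(H₂) / [H⁺]^2, solving for [H⁺] gives log[H⁺] = -4.976, so pH = 4.98.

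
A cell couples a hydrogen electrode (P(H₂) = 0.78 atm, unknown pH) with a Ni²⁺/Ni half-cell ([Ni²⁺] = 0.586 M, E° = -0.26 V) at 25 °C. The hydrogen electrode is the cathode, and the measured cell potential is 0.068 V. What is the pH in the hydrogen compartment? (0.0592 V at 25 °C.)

E°_cell = 0.26 V and n = 2.
log Q = n(E° − E)/0.0592 = 2×(0.26 − 0.068)/0.0592 = 6.486.
With Q = [Ni²⁺]·P(H₂) / [H⁺]^2, solving for [H⁺] gives log[H⁺] = -3.413, so pH = 3.41.

pH = 3.41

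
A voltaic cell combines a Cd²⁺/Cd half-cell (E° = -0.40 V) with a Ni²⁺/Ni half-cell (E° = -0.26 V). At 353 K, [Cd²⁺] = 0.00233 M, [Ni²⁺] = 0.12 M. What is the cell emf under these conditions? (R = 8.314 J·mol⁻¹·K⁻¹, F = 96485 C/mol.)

0.200 V

The Ni²⁺/Ni couple has the higher reduction potential and acts as the cathode, so E°_cell = -0.26 − (-0.40) = 0.14 V.
Balancing electrons gives n = 2; the reaction quotient is Q = [Cd²⁺]/[Ni²⁺] = 0.0194.
E = E° − (RT/nF) ln Q = 0.14 − (8.314×353)/(2×96485) × (-3.942) = 0.140 + 0.060 = 0.200 V.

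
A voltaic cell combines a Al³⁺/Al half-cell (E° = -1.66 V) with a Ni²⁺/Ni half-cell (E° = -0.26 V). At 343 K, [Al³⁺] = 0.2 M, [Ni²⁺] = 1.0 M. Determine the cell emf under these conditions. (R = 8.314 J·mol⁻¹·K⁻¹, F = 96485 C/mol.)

1.42 V

The Ni²⁺/Ni couple has the higher reduction potential and acts as the cathode, so E°_cell = -0.26 − (-1.66) = 1.40 V.
Balancing electrons gives n = 6; the reaction quotient is Q = [Al³⁺]^2/[Ni²⁺]^3 = 0.0400.
E = E° − (RT/nF) ln Q = 1.40 − (8.314×343)/(6×96485) × (-3.219) = 1.400 + 0.016 = 1.416 V.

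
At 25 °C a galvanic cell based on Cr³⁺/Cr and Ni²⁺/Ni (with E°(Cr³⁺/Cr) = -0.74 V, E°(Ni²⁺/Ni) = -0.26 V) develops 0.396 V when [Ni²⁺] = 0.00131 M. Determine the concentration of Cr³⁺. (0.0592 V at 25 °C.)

0.86 M

From the Nernst equation, log Q = n(E° − E)/0.0592 = 6(0.48 − 0.396)/0.0592 = 8.514, so Q = 3.26 × 10^8.
With Q = [Cr³⁺]^2/[Ni²⁺]^3 and the known concentrations, [Cr³⁺]^2 in the numerator gives [Cr³⁺] = 0.86 M.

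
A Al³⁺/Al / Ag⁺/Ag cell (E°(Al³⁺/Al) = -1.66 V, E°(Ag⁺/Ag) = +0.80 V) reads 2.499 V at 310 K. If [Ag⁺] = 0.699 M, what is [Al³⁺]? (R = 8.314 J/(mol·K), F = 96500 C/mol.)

0.0043 M

From the Nernst equation, ln Q = nF(E° − E)/RT = 3×96500×(2.46 − 2.499)/(8.314×310) = -4.381, so Q = 0.0125.
With Q = [Al³⁺]/[Ag⁺]^3 and the known concentrations, [Al³⁺] in the numerator gives [Al³⁺] = 0.0043 M.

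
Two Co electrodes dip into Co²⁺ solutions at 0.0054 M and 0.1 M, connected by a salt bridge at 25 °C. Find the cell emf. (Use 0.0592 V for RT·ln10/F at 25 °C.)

Both half-cells are Co²⁺/Co, so E°_cell = 0. The concentrated side is the cathode; the cell reaction moves Co²⁺ from high to low concentration with n = 2.
Q = [Co²⁺]_dilute/[Co²⁺]_conc = 0.0054/0.1 = 0.0540.
E = 0 − (0.0592/2) log Q = −(0.0592/2)(-1.268) = 0.0375 V.

0.038 V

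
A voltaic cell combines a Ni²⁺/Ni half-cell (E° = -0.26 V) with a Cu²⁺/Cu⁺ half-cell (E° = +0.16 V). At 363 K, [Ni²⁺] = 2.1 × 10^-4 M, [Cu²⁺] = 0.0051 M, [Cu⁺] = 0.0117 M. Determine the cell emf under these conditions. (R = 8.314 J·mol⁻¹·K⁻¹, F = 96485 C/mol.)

The Cu²⁺/Cu⁺ couple has the higher reduction potential and acts as the cathode, so E°_cell = +0.16 − (-0.26) = 0.42 V.
Balancing electrons gives n = 2; the reaction quotient is Q = [Ni²⁺]·[Cu⁺]^2/[Cu²⁺]^2 = 0.00111.
E = E° − (RT/nF) ln Q = 0.42 − (8.314×363)/(2×96485) × (-6.808) = 0.420 + 0.106 = 0.526 V.

0.526 V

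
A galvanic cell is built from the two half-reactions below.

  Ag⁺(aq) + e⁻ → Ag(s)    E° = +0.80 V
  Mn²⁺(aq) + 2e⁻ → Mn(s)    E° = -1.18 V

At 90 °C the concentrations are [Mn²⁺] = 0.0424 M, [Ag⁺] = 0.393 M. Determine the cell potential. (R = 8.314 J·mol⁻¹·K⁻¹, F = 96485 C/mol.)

2.00 V

The Ag⁺/Ag couple has the higher reduction potential and acts as the cathode, so E°_cell = +0.80 − (-1.18) = 1.98 V.
Balancing electrons gives n = 2; the reaction quotient is Q = [Mn²⁺]/[Ag⁺]^2 = 0.275.
E = E° − (RT/nF) ln Q = 1.98 − (8.314×363)/(2×96485) × (-1.293) = 1.980 + 0.020 = 2.000 V.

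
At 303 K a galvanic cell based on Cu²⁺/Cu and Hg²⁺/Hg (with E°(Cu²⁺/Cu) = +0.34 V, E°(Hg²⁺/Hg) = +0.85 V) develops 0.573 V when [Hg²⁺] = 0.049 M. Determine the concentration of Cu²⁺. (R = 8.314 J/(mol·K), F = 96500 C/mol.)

3.9 × 10^-4 M

From the Nernst equation, ln Q = nF(E° − E)/RT = 2×96500×(0.51 − 0.573)/(8.314×303) = -4.827, so Q = 0.00801.
With Q = [Cu²⁺]/[Hg²⁺] and the known concentrations, [Cu²⁺] in the numerator gives [Cu²⁺] = 3.9 × 10^-4 M.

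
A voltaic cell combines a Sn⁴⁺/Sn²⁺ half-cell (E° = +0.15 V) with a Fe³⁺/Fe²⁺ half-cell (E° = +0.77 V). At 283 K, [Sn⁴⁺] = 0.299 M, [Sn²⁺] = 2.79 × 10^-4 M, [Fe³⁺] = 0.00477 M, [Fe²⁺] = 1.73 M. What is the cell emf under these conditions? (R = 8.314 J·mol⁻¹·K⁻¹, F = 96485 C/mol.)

0.391 V

The Fe³⁺/Fe²⁺ couple has the higher reduction potential and acts as the cathode, so E°_cell = +0.77 − (+0.15) = 0.62 V.
Balancing electrons gives n = 2; the reaction quotient is Q = [Sn⁴⁺]·[Fe²⁺]^2/([Sn²⁺]·[Fe³⁺]^2) = 1.41 × 10^8.
E = E° − (RT/nF) ln Q = 0.62 − (8.314×283)/(2×96485) × (18.764) = 0.620 − 0.229 = 0.391 V.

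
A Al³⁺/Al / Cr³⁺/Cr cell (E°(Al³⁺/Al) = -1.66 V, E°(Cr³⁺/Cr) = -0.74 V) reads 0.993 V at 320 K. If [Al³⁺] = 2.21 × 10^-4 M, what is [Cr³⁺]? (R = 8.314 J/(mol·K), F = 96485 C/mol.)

From the Nernst equation, ln Q = nF(E° − E)/RT = 3×96485×(0.92 − 0.993)/(8.314×320) = -7.942, so Q = 3.55 × 10^-4.
With Q = [Al³⁺]/[Cr³⁺] and the known concentrations, [Cr³⁺] in the denominator gives [Cr³⁺] = 0.62 M.

0.62 M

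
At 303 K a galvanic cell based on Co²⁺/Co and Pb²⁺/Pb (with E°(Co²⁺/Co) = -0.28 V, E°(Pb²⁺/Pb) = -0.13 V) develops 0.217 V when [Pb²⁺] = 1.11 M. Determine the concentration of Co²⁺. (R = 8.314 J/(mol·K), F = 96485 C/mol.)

From the Nernst equation, ln Q = nF(E° − E)/RT = 2×96485×(0.15 − 0.217)/(8.314×303) = -5.132, so Q = 0.00590.
With Q = [Co²⁺]/[Pb²⁺] and the known concentrations, [Co²⁺] in the numerator gives [Co²⁺] = 0.0066 M.

0.0066 M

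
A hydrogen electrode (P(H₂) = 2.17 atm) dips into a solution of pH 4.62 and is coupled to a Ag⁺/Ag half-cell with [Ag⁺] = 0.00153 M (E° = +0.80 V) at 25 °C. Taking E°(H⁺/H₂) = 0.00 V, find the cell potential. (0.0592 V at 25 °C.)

The Ag⁺/Ag couple is the cathode, so E°_cell = 0.80 V; n = 2.
[H⁺] = 10^(−4.62) = 2.4 × 10^-5 M, and Q = [H⁺]^2 / ([Ag⁺]^2·P(H₂)) = 1.13 × 10^-4.
E = E° − (0.0592/2) log Q = 0.80 − (0.0592/2)(-3.946) = 0.917 V.

0.92 V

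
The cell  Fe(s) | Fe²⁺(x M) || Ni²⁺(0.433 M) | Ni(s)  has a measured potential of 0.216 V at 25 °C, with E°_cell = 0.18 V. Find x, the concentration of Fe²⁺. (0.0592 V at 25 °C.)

0.026 M

From the Nernst equation, log Q = n(E° − E)/0.0592 = 2(0.18 − 0.216)/0.0592 = -1.216, so Q = 0.0608.
With Q = [Fe²⁺]/[Ni²⁺] and the known concentrations, [Fe²⁺] in the numerator gives [Fe²⁺] = 0.026 M.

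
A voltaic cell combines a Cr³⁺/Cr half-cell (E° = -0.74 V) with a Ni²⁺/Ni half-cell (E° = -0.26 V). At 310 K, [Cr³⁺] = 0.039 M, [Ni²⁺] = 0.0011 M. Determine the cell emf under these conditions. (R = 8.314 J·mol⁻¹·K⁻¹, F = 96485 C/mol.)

The Ni²⁺/Ni couple has the higher reduction potential and acts as the cathode, so E°_cell = -0.26 − (-0.74) = 0.48 V.
Balancing electrons gives n = 6; the reaction quotient is Q = [Cr³⁺]^2/[Ni²⁺]^3 = 1.14 × 10^6.
E = E° − (RT/nF) ln Q = 0.48 − (8.314×310)/(6×96485) × (13.949) = 0.480 − 0.062 = 0.418 V.

0.418 V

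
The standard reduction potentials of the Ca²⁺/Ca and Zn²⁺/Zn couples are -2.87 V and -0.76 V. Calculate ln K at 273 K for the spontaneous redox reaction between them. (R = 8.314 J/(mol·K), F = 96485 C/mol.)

E°_cell = -0.76 − (-2.87) = 2.11 V, with n = 2 electrons transferred.
At equilibrium E = 0, so the Nernst equation gives ln K = nFE°/RT = (2)(96485)(2.11)/((8.314)(273)) = 179.39.

ln K = 179.4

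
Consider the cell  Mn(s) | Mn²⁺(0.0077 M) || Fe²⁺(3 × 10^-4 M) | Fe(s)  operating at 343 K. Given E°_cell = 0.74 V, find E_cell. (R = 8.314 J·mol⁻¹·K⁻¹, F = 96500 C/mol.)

0.692 V

Balancing electrons gives n = 2; the reaction quotient is Q = [Mn²⁺]/[Fe²⁺] = 25.7.
E = E° − (RT/nF) ln Q = 0.74 − (8.314×343)/(2×96500) × (3.245) = 0.740 − 0.048 = 0.692 V.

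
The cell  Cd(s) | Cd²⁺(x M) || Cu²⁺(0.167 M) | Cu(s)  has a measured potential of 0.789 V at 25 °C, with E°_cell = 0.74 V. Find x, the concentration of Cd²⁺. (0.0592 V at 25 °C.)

From the Nernst equation, log Q = n(E° − E)/0.0592 = 2(0.74 − 0.789)/0.0592 = -1.655, so Q = 0.0221.
With Q = [Cd²⁺]/[Cu²⁺] and the known concentrations, [Cd²⁺] in the numerator gives [Cd²⁺] = 0.0037 M.

0.0037 M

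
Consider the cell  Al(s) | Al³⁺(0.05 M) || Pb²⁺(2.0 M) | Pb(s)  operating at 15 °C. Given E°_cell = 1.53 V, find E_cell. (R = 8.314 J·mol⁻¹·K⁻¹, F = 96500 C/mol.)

Balancing electrons gives n = 6; the reaction quotient is Q = [Al³⁺]^2/[Pb²⁺]^3 = 3.13 × 10^-4.
E = E° − (RT/nF) ln Q = 1.53 − (8.314×288)/(6×96500) × (-8.071) = 1.530 + 0.033 = 1.563 V.

1.56 V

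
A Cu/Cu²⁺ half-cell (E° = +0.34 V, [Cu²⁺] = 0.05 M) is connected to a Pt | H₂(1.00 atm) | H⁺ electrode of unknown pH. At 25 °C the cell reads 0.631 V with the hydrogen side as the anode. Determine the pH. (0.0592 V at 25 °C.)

E°_cell = 0.34 V and n = 2.
log Q = n(E° − E)/0.0592 = 2×(0.34 − 0.631)/0.0592 = -9.831.
With Q = [H⁺]^2 / ([Cu²⁺]·P(H₂)), solving for [H⁺] gives log[H⁺] = -5.566, so pH = 5.57.

pH = 5.57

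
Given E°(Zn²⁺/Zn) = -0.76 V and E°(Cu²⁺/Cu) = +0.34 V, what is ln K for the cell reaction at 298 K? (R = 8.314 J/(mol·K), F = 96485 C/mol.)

ln K = 85.7

E°_cell = +0.34 − (-0.76) = 1.10 V, with n = 2 electrons transferred.
At equilibrium E = 0, so the Nernst equation gives ln K = nFE°/RT = (2)(96485)(1.10)/((8.314)(298)) = 85.68.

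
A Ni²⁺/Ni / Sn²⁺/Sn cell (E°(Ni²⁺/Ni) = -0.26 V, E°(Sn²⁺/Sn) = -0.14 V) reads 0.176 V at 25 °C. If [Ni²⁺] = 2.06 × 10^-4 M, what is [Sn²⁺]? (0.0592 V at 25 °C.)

From the Nernst equation, log Q = n(E° − E)/0.0592 = 2(0.12 − 0.176)/0.0592 = -1.892, so Q = 0.0128.
With Q = [Ni²⁺]/[Sn²⁺] and the known concentrations, [Sn²⁺] in the denominator gives [Sn²⁺] = 0.016 M.

0.016 M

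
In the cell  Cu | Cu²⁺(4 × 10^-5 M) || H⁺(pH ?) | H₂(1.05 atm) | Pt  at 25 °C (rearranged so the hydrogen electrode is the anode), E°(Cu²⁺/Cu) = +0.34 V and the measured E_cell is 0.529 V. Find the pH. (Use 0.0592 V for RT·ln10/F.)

pH = 5.38

E°_cell = 0.34 V and n = 2.
log Q = n(E° − E)/0.0592 = 2×(0.34 − 0.529)/0.0592 = -6.385.
With Q = [H⁺]^2 / ([Cu²⁺]·P(H₂)), solving for [H⁺] gives log[H⁺] = -5.381, so pH = 5.38.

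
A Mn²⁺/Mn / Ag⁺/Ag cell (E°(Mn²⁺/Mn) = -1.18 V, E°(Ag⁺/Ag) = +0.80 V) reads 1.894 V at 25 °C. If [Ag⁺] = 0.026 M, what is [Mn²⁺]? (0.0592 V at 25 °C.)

From the Nernst equation, log Q = n(E° − E)/0.0592 = 2(1.98 − 1.894)/0.0592 = 2.905, so Q = 804.
With Q = [Mn²⁺]/[Ag⁺]^2 and the known concentrations, [Mn²⁺] in the numerator gives [Mn²⁺] = 0.54 M.

0.54 M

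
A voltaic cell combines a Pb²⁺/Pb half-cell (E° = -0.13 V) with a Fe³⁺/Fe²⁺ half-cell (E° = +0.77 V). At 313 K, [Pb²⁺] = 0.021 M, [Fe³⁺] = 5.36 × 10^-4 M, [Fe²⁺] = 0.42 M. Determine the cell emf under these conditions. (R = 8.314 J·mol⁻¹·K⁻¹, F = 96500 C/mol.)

The Fe³⁺/Fe²⁺ couple has the higher reduction potential and acts as the cathode, so E°_cell = +0.77 − (-0.13) = 0.90 V.
Balancing electrons gives n = 2; the reaction quotient is Q = [Pb²⁺]·[Fe²⁺]^2/[Fe³⁺]^2 = 1.29 × 10^4.
E = E° − (RT/nF) ln Q = 0.90 − (8.314×313)/(2×96500) × (9.465) = 0.900 − 0.128 = 0.772 V.

0.772 V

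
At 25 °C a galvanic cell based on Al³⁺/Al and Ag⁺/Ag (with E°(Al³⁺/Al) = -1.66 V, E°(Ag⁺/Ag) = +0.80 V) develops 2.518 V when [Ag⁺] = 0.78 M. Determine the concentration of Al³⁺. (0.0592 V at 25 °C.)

5.5 × 10^-4 M

From the Nernst equation, log Q = n(E° − E)/0.0592 = 3(2.46 − 2.518)/0.0592 = -2.939, so Q = 0.00115.
With Q = [Al³⁺]/[Ag⁺]^3 and the known concentrations, [Al³⁺] in the numerator gives [Al³⁺] = 5.5 × 10^-4 M.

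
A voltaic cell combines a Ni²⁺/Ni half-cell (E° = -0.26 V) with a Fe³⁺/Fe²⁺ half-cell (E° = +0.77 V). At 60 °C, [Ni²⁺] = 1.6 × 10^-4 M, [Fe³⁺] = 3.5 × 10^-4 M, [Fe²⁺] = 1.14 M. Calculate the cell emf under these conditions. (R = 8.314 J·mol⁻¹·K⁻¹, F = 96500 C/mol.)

0.923 V

The Fe³⁺/Fe²⁺ couple has the higher reduction potential and acts as the cathode, so E°_cell = +0.77 − (-0.26) = 1.03 V.
Balancing electrons gives n = 2; the reaction quotient is Q = [Ni²⁺]·[Fe²⁺]^2/[Fe³⁺]^2 = 1700.
E = E° − (RT/nF) ln Q = 1.03 − (8.314×333)/(2×96500) × (7.437) = 1.030 − 0.107 = 0.923 V.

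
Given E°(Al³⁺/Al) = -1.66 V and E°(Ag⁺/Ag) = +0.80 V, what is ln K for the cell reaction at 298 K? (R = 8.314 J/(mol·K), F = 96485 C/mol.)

E°_cell = +0.80 − (-1.66) = 2.46 V, with n = 3 electrons transferred.
At equilibrium E = 0, so the Nernst equation gives ln K = nFE°/RT = (3)(96485)(2.46)/((8.314)(298)) = 287.40.

ln K = 287.4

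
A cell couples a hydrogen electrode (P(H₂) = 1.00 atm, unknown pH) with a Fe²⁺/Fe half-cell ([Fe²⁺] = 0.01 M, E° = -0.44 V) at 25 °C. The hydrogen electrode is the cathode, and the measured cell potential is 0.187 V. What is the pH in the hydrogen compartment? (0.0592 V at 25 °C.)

E°_cell = 0.44 V and n = 2.
log Q = n(E° − E)/0.0592 = 2×(0.44 − 0.187)/0.0592 = 8.547.
With Q = [Fe²⁺]·P(H₂) / [H⁺]^2, solving for [H⁺] gives log[H⁺] = -5.274, so pH = 5.27.

pH = 5.27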